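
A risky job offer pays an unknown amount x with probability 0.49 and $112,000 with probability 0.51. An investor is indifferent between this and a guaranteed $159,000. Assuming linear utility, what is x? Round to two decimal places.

0.49·x + 0.51·112000 = 159000
0.49·x = 159000 − 57120 = 101880
x = 101880 / 0.49 = 207918.3673

x = $207,918.37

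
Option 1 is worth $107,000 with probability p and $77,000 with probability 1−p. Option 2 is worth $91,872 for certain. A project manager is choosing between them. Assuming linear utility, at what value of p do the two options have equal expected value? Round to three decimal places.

p = 0.496

p·107000 + (1−p)·77000 = 91872
30000p + 77000 = 91872
p = (91872 − 77000) / 30000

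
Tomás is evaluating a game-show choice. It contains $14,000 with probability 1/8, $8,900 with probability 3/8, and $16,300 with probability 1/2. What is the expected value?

$13,237.50

EV = 1/8 × 14000 + 3/8 × 8900 + 1/2 × 16300 = 1750 + 3337.5 + 8150 = 13237.5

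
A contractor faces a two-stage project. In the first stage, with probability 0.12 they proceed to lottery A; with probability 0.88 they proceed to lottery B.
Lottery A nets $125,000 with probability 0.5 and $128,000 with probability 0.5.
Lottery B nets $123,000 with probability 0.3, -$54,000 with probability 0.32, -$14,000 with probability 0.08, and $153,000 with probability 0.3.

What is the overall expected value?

EV(A) = 0.5 × 125000 + 0.5 × 128000 = 62500 + 64000 = 126500
EV(B) = 0.3 × 123000 + 0.32 × (-54000) + 0.08 × (-14000) + 0.3 × 153000 = 36900 − 17280 − 1120 + 45900 = 64400
Overall = 0.12 × 126500 + 0.88 × 64400 = 15180 + 56672 = 71852

$71,852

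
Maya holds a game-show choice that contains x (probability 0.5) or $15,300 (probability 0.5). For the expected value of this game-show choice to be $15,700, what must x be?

x = $16,100

0.5·x + 0.5·15300 = 15700
0.5·x = 15700 − 7650 = 8050
x = 8050 / 0.5 = 16100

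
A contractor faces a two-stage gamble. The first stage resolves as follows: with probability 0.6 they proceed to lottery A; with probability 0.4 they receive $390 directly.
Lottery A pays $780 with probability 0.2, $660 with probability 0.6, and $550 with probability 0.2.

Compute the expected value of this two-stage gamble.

$553.20

EV(A) = 0.2 × 780 + 0.6 × 660 + 0.2 × 550 = 156 + 396 + 110 = 662
Branch B: 390 (certain)
Overall = 0.6 × 662 + 0.4 × 390 = 397.2 + 156 = 553.2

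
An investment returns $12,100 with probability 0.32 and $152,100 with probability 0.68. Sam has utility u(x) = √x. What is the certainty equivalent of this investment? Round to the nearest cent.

$90,240.16

E[u] = 0.32·√12100 + 0.68·√152100 = 0.32·110 + 0.68·390 = 300.4
CE = (300.4)² = 90240.16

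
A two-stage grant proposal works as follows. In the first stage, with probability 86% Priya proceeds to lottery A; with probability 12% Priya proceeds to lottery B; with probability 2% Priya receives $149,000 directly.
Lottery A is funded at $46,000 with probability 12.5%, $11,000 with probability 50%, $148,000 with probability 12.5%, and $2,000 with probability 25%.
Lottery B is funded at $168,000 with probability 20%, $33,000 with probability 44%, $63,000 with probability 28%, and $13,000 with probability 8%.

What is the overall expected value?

$37,011

EV(A) = 0.125 × 46000 + 0.5 × 11000 + 0.125 × 148000 + 0.25 × 2000 = 5750 + 5500 + 18500 + 500 = 30250
EV(B) = 0.2 × 168000 + 0.44 × 33000 + 0.28 × 63000 + 0.08 × 13000 = 33600 + 14520 + 17640 + 1040 = 66800
Branch C: 149000 (certain)
Overall = 0.86 × 30250 + 0.12 × 66800 + 0.02 × 149000 = 26015 + 8016 + 2980 = 37011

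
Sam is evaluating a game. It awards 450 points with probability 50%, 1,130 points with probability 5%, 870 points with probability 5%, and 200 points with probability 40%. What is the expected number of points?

405 points

EV = 0.5 × 450 + 0.05 × 1130 + 0.05 × 870 + 0.4 × 200 = 225 + 56.5 + 43.5 + 80 = 405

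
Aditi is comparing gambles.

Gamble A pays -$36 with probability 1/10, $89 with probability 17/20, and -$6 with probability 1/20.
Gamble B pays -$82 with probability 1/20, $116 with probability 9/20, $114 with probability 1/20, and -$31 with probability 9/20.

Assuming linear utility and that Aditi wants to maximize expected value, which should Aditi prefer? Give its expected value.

Gamble A ($71.75)

Gamble A = 1/10 × (-36) + 17/20 × 89 + 1/20 × (-6) = -3.6 + 75.65 − 0.3 = 71.75
Gamble B = 1/20 × (-82) + 9/20 × 116 + 1/20 × 114 + 9/20 × (-31) = -4.1 + 52.2 + 5.7 − 13.95 = 39.85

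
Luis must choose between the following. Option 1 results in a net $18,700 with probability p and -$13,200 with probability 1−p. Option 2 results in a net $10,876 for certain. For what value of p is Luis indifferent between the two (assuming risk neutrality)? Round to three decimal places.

p·18700 + (1−p)·(-13200) = 10876
31900p − 13200 = 10876
p = (10876 + 13200) / 31900

p = 0.755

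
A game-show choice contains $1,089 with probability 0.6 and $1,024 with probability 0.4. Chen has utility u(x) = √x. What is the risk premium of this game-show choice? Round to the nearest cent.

$0.24

E[u] = 0.6·√1089 + 0.4·√1024 = 0.6·33 + 0.4·32 = 32.6
CE = (32.6)² = 1062.76
Risk premium = EV − CE = 1063 − 1062.76 = 0.24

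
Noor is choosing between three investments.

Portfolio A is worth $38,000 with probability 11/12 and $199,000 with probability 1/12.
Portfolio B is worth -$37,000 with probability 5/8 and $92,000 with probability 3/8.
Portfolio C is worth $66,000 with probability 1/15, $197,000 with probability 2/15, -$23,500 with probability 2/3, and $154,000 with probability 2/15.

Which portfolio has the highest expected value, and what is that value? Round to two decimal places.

Portfolio A ($51,416.67)

Portfolio A = 11/12 × 38000 + 1/12 × 199000 = 34833.3333 + 16583.3333 = 51416.6667
Portfolio B = 5/8 × (-37000) + 3/8 × 92000 = -23125 + 34500 = 11375
Portfolio C = 1/15 × 66000 + 2/15 × 197000 + 2/3 × (-23500) + 2/15 × 154000 = 4400 + 26266.6667 − 15666.6667 + 20533.3333 = 35533.3333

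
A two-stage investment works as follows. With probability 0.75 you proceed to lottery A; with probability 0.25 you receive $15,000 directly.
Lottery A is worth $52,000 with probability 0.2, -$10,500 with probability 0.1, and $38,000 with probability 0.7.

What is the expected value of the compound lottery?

$30,712.50

EV(A) = 0.2 × 52000 + 0.1 × (-10500) + 0.7 × 38000 = 10400 − 1050 + 26600 = 35950
Branch B: 15000 (certain)
Overall = 0.75 × 35950 + 0.25 × 15000 = 26962.5 + 3750 = 30712.5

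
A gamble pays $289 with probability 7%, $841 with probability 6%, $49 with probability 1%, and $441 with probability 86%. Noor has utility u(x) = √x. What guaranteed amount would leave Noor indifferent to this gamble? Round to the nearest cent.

$443.52

E[u] = 0.07·√289 + 0.06·√841 + 0.01·√49 + 0.86·√441 = 0.07·17 + 0.06·29 + 0.01·7 + 0.86·21 = 21.06
CE = (21.06)² = 443.5236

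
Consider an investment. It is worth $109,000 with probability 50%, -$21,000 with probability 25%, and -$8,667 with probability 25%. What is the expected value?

$47,083.25

EV = 0.5 × 109000 + 0.25 × (-21000) + 0.25 × (-8667) = 54500 − 5250 − 2166.75 = 47083.25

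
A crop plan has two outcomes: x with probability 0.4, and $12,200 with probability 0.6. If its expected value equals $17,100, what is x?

x = $24,450

0.4·x + 0.6·12200 = 17100
0.4·x = 17100 − 7320 = 9780
x = 9780 / 0.4 = 24450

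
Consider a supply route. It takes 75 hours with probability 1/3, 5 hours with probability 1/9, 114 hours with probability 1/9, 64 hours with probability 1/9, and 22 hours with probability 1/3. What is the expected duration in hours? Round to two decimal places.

52.67 hours

EV = 1/3 × 75 + 1/9 × 5 + 1/9 × 114 + 1/9 × 64 + 1/3 × 22 = 25 + 0.5556 + 12.6667 + 7.1111 + 7.3333 = 52.6667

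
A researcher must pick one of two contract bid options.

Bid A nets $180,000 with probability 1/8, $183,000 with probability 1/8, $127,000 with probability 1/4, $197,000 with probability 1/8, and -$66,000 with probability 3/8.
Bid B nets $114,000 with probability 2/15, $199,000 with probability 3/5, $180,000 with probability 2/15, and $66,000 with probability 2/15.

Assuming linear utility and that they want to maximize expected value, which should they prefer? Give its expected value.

Bid A = 1/8 × 180000 + 1/8 × 183000 + 1/4 × 127000 + 1/8 × 197000 + 3/8 × (-66000) = 22500 + 22875 + 31750 + 24625 − 24750 = 77000
Bid B = 2/15 × 114000 + 3/5 × 199000 + 2/15 × 180000 + 2/15 × 66000 = 15200 + 119400 + 24000 + 8800 = 167400

Bid B ($167,400)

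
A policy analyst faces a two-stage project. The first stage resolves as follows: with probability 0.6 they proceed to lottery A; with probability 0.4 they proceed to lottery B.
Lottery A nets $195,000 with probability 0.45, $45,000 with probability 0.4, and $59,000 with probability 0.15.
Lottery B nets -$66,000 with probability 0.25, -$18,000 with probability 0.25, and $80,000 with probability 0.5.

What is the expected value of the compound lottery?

$76,360

EV(A) = 0.45 × 195000 + 0.4 × 45000 + 0.15 × 59000 = 87750 + 18000 + 8850 = 114600
EV(B) = 0.25 × (-66000) + 0.25 × (-18000) + 0.5 × 80000 = -16500 − 4500 + 40000 = 19000
Overall = 0.6 × 114600 + 0.4 × 19000 = 68760 + 7600 = 76360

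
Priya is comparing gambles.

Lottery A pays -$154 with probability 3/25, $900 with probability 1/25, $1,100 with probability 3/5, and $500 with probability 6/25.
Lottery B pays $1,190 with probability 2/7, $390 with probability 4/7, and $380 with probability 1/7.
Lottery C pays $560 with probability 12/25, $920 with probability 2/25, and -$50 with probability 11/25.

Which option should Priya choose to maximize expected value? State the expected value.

Lottery A ($797.52)

Lottery A = 3/25 × (-154) + 1/25 × 900 + 3/5 × 1100 + 6/25 × 500 = -18.48 + 36 + 660 + 120 = 797.52
Lottery B = 2/7 × 1190 + 4/7 × 390 + 1/7 × 380 = 340 + 222.8571 + 54.2857 = 617.1429
Lottery C = 12/25 × 560 + 2/25 × 920 + 11/25 × (-50) = 268.8 + 73.6 − 22 = 320.4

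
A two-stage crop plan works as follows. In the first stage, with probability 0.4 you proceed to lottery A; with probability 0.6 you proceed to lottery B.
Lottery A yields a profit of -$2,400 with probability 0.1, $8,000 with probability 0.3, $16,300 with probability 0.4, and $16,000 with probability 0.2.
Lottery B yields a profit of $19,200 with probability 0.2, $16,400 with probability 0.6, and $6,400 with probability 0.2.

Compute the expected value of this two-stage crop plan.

$13,728

EV(A) = 0.1 × (-2400) + 0.3 × 8000 + 0.4 × 16300 + 0.2 × 16000 = -240 + 2400 + 6520 + 3200 = 11880
EV(B) = 0.2 × 19200 + 0.6 × 16400 + 0.2 × 6400 = 3840 + 9840 + 1280 = 14960
Overall = 0.4 × 11880 + 0.6 × 14960 = 4752 + 8976 = 13728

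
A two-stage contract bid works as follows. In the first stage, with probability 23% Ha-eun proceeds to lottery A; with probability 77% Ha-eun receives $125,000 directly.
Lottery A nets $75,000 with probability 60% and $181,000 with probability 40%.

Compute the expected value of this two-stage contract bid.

EV(A) = 0.6 × 75000 + 0.4 × 181000 = 45000 + 72400 = 117400
Branch B: 125000 (certain)
Overall = 0.23 × 117400 + 0.77 × 125000 = 27002 + 96250 = 123252

$123,252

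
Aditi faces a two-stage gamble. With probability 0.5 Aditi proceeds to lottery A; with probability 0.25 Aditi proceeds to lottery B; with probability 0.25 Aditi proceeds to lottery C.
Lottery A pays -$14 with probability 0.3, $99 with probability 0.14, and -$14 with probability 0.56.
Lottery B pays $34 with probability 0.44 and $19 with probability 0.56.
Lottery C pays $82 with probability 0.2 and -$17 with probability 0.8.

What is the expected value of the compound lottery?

EV(A) = 0.3 × (-14) + 0.14 × 99 + 0.56 × (-14) = -4.2 + 13.86 − 7.84 = 1.82
EV(B) = 0.44 × 34 + 0.56 × 19 = 14.96 + 10.64 = 25.6
EV(C) = 0.2 × 82 + 0.8 × (-17) = 16.4 − 13.6 = 2.8
Overall = 0.5 × 1.82 + 0.25 × 25.6 + 0.25 × 2.8 = 0.91 + 6.4 + 0.7 = 8.01

$8.01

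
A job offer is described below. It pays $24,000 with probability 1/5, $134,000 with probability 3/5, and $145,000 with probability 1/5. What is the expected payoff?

$114,200

EV = 1/5 × 24000 + 3/5 × 134000 + 1/5 × 145000 = 4800 + 80400 + 29000 = 114200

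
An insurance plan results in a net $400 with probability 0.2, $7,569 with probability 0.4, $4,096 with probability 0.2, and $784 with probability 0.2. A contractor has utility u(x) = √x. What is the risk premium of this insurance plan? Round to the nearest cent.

$811.76

E[u] = 0.2·√400 + 0.4·√7569 + 0.2·√4096 + 0.2·√784 = 0.2·20 + 0.4·87 + 0.2·64 + 0.2·28 = 57.2
CE = (57.2)² = 3271.84
Risk premium = EV − CE = 4083.6 − 3271.84 = 811.76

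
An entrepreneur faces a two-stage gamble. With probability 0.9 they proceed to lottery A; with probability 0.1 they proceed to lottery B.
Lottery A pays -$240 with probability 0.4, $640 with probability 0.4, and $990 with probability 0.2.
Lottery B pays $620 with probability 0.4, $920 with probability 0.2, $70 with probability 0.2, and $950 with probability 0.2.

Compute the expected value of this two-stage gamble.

EV(A) = 0.4 × (-240) + 0.4 × 640 + 0.2 × 990 = -96 + 256 + 198 = 358
EV(B) = 0.4 × 620 + 0.2 × 920 + 0.2 × 70 + 0.2 × 950 = 248 + 184 + 14 + 190 = 636
Overall = 0.9 × 358 + 0.1 × 636 = 322.2 + 63.6 = 385.8

$385.80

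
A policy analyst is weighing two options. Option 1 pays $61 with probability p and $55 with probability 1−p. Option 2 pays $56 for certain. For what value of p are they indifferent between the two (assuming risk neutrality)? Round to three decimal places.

p = 0.167

p·61 + (1−p)·55 = 56
6p + 55 = 56
p = (56 − 55) / 6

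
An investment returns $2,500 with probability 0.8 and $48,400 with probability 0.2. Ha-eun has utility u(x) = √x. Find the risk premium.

$4,624

E[u] = 0.8·√2500 + 0.2·√48400 = 0.8·50 + 0.2·220 = 84
CE = (84)² = 7056
Risk premium = EV − CE = 11680 − 7056 = 4624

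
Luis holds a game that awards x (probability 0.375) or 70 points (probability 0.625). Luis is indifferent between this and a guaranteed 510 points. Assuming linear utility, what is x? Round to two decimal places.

x = 1243.33 points

0.375·x + 0.625·70 = 510
0.375·x = 510 − 43.75 = 466.25
x = 466.25 / 0.375 = 1243.3333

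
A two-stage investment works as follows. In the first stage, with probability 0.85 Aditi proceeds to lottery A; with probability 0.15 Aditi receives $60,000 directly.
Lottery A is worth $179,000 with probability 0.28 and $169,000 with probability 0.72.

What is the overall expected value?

EV(A) = 0.28 × 179000 + 0.72 × 169000 = 50120 + 121680 = 171800
Branch B: 60000 (certain)
Overall = 0.85 × 171800 + 0.15 × 60000 = 146030 + 9000 = 155030

$155,030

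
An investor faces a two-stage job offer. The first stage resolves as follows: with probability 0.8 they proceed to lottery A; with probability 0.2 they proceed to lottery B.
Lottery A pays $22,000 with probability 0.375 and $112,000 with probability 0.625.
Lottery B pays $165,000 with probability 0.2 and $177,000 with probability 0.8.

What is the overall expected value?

EV(A) = 0.375 × 22000 + 0.625 × 112000 = 8250 + 70000 = 78250
EV(B) = 0.2 × 165000 + 0.8 × 177000 = 33000 + 141600 = 174600
Overall = 0.8 × 78250 + 0.2 × 174600 = 62600 + 34920 = 97520

$97,520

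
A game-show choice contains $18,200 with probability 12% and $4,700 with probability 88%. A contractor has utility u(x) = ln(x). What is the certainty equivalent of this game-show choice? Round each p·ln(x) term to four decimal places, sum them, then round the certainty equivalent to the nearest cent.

E[u] = 0.12·ln(18200) + 0.88·ln(4700) = 1.1771 + 7.4407 = 8.6178
CE = e^8.6178 ≈ 5529.21

$5,529.21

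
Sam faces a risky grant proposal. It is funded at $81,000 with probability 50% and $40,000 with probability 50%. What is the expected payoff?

$60,500

EV = 0.5 × 81000 + 0.5 × 40000 = 40500 + 20000 = 60500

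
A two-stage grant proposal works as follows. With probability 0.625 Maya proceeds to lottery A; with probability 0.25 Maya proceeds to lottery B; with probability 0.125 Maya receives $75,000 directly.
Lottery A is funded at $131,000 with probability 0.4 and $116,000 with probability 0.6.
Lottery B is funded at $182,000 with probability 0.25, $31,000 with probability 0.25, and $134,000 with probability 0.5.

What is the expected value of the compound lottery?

$115,687.50

EV(A) = 0.4 × 131000 + 0.6 × 116000 = 52400 + 69600 = 122000
EV(B) = 0.25 × 182000 + 0.25 × 31000 + 0.5 × 134000 = 45500 + 7750 + 67000 = 120250
Branch C: 75000 (certain)
Overall = 0.625 × 122000 + 0.25 × 120250 + 0.125 × 75000 = 76250 + 30062.5 + 9375 = 115687.5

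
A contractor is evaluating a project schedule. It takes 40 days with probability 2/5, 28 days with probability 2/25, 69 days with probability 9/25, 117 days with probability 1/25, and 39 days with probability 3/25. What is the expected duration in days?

EV = 2/5 × 40 + 2/25 × 28 + 9/25 × 69 + 1/25 × 117 + 3/25 × 39 = 16 + 2.24 + 24.84 + 4.68 + 4.68 = 52.44

52.44 days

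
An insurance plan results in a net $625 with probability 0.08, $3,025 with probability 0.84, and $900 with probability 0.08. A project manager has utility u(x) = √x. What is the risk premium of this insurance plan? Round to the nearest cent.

$102.64

E[u] = 0.08·√625 + 0.84·√3025 + 0.08·√900 = 0.08·25 + 0.84·55 + 0.08·30 = 50.6
CE = (50.6)² = 2560.36
Risk premium = EV − CE = 2663 − 2560.36 = 102.64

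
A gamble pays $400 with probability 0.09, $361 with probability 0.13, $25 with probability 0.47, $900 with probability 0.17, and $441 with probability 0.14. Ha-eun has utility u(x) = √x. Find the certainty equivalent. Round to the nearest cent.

E[u] = 0.09·√400 + 0.13·√361 + 0.47·√25 + 0.17·√900 + 0.14·√441 = 0.09·20 + 0.13·19 + 0.47·5 + 0.17·30 + 0.14·21 = 14.66
CE = (14.66)² = 214.9156

$214.92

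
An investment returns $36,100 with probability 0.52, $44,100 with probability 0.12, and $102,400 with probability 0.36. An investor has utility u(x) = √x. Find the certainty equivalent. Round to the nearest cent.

$57,216.64

E[u] = 0.52·√36100 + 0.12·√44100 + 0.36·√102400 = 0.52·190 + 0.12·210 + 0.36·320 = 239.2
CE = (239.2)² = 57216.64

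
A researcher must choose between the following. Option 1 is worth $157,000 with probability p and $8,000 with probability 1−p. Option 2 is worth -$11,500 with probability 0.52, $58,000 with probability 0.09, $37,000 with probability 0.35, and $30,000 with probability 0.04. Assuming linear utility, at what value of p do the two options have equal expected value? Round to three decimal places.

p = 0.036

EV(Option 2) = 0.52 × (-11500) + 0.09 × 58000 + 0.35 × 37000 + 0.04 × 30000 = -5980 + 5220 + 12950 + 1200 = 13390
p·157000 + (1−p)·8000 = 13390
149000p + 8000 = 13390
p = (13390 − 8000) / 149000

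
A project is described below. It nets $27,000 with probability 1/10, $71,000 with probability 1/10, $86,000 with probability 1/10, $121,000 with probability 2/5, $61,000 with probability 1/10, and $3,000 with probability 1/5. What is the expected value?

$73,500

EV = 1/10 × 27000 + 1/10 × 71000 + 1/10 × 86000 + 2/5 × 121000 + 1/10 × 61000 + 1/5 × 3000 = 2700 + 7100 + 8600 + 48400 + 6100 + 600 = 73500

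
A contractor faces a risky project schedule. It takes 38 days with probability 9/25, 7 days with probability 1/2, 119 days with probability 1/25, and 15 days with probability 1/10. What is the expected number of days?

EV = 9/25 × 38 + 1/2 × 7 + 1/25 × 119 + 1/10 × 15 = 13.68 + 3.5 + 4.76 + 1.5 = 23.44

23.44 days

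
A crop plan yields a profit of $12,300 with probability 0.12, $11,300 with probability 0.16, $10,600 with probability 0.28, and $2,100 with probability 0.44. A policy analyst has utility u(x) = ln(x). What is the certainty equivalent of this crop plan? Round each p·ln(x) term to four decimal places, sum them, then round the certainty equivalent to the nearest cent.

$5,347.58

E[u] = 0.12·ln(12300) + 0.16·ln(11300) + 0.28·ln(10600) + 0.44·ln(2100) = 1.1301 + 1.4932 + 2.5952 + 3.3659 = 8.5844
CE = e^8.5844 ≈ 5347.58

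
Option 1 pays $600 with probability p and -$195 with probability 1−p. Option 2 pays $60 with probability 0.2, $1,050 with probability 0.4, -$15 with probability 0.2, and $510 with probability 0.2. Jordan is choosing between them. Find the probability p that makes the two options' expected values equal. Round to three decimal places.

p = 0.913

EV(Option 2) = 0.2 × 60 + 0.4 × 1050 + 0.2 × (-15) + 0.2 × 510 = 12 + 420 − 3 + 102 = 531
p·600 + (1−p)·(-195) = 531
795p − 195 = 531
p = (531 + 195) / 795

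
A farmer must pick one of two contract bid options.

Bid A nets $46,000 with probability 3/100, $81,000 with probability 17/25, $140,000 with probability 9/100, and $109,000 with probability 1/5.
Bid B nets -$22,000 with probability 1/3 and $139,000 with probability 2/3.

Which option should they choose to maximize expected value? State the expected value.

Bid A = 3/100 × 46000 + 17/25 × 81000 + 9/100 × 140000 + 1/5 × 109000 = 1380 + 55080 + 12600 + 21800 = 90860
Bid B = 1/3 × (-22000) + 2/3 × 139000 = -7333.3333 + 92666.6667 = 85333.3333

Bid A ($90,860)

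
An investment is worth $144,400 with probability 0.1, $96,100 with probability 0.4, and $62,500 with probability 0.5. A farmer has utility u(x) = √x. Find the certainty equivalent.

E[u] = 0.1·√144400 + 0.4·√96100 + 0.5·√62500 = 0.1·380 + 0.4·310 + 0.5·250 = 287
CE = (287)² = 82369

$82,369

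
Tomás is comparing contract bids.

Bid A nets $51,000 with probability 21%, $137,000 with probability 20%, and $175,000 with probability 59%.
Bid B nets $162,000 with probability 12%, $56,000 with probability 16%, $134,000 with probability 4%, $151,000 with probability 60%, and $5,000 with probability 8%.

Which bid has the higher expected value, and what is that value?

Bid A = 0.21 × 51000 + 0.2 × 137000 + 0.59 × 175000 = 10710 + 27400 + 103250 = 141360
Bid B = 0.12 × 162000 + 0.16 × 56000 + 0.04 × 134000 + 0.6 × 151000 + 0.08 × 5000 = 19440 + 8960 + 5360 + 90600 + 400 = 124760

Bid A ($141,360)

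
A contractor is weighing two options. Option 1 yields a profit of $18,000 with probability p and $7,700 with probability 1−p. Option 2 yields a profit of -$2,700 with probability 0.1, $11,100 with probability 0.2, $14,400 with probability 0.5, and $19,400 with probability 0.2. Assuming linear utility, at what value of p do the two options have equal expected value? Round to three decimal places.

EV(Option 2) = 0.1 × (-2700) + 0.2 × 11100 + 0.5 × 14400 + 0.2 × 19400 = -270 + 2220 + 7200 + 3880 = 13030
p·18000 + (1−p)·7700 = 13030
10300p + 7700 = 13030
p = (13030 − 7700) / 10300

p = 0.517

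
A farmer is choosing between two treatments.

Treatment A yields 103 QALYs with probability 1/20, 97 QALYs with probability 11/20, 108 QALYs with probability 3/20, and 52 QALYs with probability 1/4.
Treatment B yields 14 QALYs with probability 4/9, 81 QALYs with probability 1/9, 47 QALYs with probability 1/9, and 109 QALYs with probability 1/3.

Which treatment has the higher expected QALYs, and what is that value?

Treatment A (87.7 QALYs)

Treatment A = 1/20 × 103 + 11/20 × 97 + 3/20 × 108 + 1/4 × 52 = 5.15 + 53.35 + 16.2 + 13 = 87.7
Treatment B = 4/9 × 14 + 1/9 × 81 + 1/9 × 47 + 1/3 × 109 = 6.2222 + 9 + 5.2222 + 36.3333 = 56.7778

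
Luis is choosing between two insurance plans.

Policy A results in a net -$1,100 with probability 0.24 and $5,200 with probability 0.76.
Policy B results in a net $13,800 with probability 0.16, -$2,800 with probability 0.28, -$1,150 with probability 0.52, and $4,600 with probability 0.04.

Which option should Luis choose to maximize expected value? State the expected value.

Policy A = 0.24 × (-1100) + 0.76 × 5200 = -264 + 3952 = 3688
Policy B = 0.16 × 13800 + 0.28 × (-2800) + 0.52 × (-1150) + 0.04 × 4600 = 2208 − 784 − 598 + 184 = 1010

Policy A ($3,688)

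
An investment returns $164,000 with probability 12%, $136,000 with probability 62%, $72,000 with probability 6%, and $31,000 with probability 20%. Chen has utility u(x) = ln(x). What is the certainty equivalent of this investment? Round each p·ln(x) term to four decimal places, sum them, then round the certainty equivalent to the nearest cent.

$99,608.22

E[u] = 0.12·ln(164000) + 0.62·ln(136000) + 0.06·ln(72000) + 0.2·ln(31000) = 1.4409 + 7.3287 + 0.6711 + 2.0683 = 11.5090
CE = e^11.5090 ≈ 99608.22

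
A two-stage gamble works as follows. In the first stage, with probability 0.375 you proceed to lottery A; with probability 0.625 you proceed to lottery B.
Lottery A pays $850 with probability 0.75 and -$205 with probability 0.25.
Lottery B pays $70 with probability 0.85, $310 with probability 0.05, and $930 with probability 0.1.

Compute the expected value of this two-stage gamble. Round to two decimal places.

$324.84

EV(A) = 0.75 × 850 + 0.25 × (-205) = 637.5 − 51.25 = 586.25
EV(B) = 0.85 × 70 + 0.05 × 310 + 0.1 × 930 = 59.5 + 15.5 + 93 = 168
Overall = 0.375 × 586.25 + 0.625 × 168 = 219.84375 + 105 = 324.84375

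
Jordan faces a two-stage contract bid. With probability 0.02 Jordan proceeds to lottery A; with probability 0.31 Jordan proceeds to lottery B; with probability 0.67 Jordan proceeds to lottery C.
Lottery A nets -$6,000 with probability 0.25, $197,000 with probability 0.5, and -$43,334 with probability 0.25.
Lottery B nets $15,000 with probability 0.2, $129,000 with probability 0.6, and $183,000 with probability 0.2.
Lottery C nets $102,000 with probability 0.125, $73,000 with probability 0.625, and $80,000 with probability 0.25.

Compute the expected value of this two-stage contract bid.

EV(A) = 0.25 × (-6000) + 0.5 × 197000 + 0.25 × (-43334) = -1500 + 98500 − 10833.5 = 86166.5
EV(B) = 0.2 × 15000 + 0.6 × 129000 + 0.2 × 183000 = 3000 + 77400 + 36600 = 117000
EV(C) = 0.125 × 102000 + 0.625 × 73000 + 0.25 × 80000 = 12750 + 45625 + 20000 = 78375
Overall = 0.02 × 86166.5 + 0.31 × 117000 + 0.67 × 78375 = 1723.33 + 36270 + 52511.25 = 90504.58

$90,504.58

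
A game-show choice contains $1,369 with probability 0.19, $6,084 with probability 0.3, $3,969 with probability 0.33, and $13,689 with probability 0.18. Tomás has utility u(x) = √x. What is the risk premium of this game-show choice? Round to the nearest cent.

$634.70

E[u] = 0.19·√1369 + 0.3·√6084 + 0.33·√3969 + 0.18·√13689 = 0.19·37 + 0.3·78 + 0.33·63 + 0.18·117 = 72.28
CE = (72.28)² = 5224.3984
Risk premium = EV − CE = 5859.1 − 5224.3984 = 634.7016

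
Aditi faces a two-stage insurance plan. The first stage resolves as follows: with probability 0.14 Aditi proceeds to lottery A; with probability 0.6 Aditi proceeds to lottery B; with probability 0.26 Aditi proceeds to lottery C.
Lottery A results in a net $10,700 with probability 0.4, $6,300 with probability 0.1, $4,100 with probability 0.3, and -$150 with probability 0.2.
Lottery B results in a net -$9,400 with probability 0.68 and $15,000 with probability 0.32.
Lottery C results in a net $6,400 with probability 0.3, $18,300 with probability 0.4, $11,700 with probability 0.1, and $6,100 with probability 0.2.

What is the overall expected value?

EV(A) = 0.4 × 10700 + 0.1 × 6300 + 0.3 × 4100 + 0.2 × (-150) = 4280 + 630 + 1230 − 30 = 6110
EV(B) = 0.68 × (-9400) + 0.32 × 15000 = -6392 + 4800 = -1592
EV(C) = 0.3 × 6400 + 0.4 × 18300 + 0.1 × 11700 + 0.2 × 6100 = 1920 + 7320 + 1170 + 1220 = 11630
Overall = 0.14 × 6110 + 0.6 × (-1592) + 0.26 × 11630 = 855.4 − 955.2 + 3023.8 = 2924

$2,924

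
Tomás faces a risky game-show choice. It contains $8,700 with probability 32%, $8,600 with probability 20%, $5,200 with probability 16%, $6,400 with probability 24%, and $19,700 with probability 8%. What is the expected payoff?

EV = 0.32 × 8700 + 0.2 × 8600 + 0.16 × 5200 + 0.24 × 6400 + 0.08 × 19700 = 2784 + 1720 + 832 + 1536 + 1576 = 8448

$8,448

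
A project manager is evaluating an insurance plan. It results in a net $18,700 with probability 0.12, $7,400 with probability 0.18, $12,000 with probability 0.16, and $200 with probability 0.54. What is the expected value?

EV = 0.12 × 18700 + 0.18 × 7400 + 0.16 × 12000 + 0.54 × 200 = 2244 + 1332 + 1920 + 108 = 5604

$5,604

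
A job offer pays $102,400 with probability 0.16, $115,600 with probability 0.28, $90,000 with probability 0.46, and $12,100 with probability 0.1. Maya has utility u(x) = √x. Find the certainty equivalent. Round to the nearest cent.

E[u] = 0.16·√102400 + 0.28·√115600 + 0.46·√90000 + 0.1·√12100 = 0.16·320 + 0.28·340 + 0.46·300 + 0.1·110 = 295.4
CE = (295.4)² = 87261.16

$87,261.16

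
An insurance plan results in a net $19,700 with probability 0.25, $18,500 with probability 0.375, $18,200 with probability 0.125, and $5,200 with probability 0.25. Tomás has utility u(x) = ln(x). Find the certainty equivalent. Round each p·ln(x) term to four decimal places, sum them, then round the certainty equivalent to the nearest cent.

E[u] = 0.25·ln(19700) + 0.375·ln(18500) + 0.125·ln(18200) + 0.25·ln(5200) = 2.4721 + 3.6846 + 1.2261 + 2.1391 = 9.5219
CE = e^9.5219 ≈ 13655.53

$13,655.53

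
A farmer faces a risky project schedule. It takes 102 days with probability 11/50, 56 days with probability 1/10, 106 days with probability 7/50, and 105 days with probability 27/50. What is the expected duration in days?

EV = 11/50 × 102 + 1/10 × 56 + 7/50 × 106 + 27/50 × 105 = 22.44 + 5.6 + 14.84 + 56.7 = 99.58

99.58 days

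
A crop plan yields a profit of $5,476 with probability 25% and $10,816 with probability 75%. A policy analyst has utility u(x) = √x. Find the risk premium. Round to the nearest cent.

$168.75

E[u] = 0.25·√5476 + 0.75·√10816 = 0.25·74 + 0.75·104 = 96.5
CE = (96.5)² = 9312.25
Risk premium = EV − CE = 9481 − 9312.25 = 168.75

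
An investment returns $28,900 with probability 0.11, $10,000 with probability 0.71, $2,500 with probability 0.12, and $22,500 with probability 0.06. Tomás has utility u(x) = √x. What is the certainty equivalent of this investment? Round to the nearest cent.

E[u] = 0.11·√28900 + 0.71·√10000 + 0.12·√2500 + 0.06·√22500 = 0.11·170 + 0.71·100 + 0.12·50 + 0.06·150 = 104.7
CE = (104.7)² = 10962.09

$10,962.09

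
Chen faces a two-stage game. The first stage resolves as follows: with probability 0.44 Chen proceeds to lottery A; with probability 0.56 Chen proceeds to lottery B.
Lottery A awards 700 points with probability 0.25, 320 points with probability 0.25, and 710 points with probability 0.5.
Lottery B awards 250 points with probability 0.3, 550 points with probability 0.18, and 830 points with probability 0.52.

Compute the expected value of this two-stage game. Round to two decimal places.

607.54 points

EV(A) = 0.25 × 700 + 0.25 × 320 + 0.5 × 710 = 175 + 80 + 355 = 610
EV(B) = 0.3 × 250 + 0.18 × 550 + 0.52 × 830 = 75 + 99 + 431.6 = 605.6
Overall = 0.44 × 610 + 0.56 × 605.6 = 268.4 + 339.136 = 607.536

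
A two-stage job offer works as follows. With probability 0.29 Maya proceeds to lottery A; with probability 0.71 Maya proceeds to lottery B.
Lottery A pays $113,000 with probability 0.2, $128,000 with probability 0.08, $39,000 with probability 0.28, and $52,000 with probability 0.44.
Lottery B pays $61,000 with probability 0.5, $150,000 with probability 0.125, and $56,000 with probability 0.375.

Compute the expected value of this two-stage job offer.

EV(A) = 0.2 × 113000 + 0.08 × 128000 + 0.28 × 39000 + 0.44 × 52000 = 22600 + 10240 + 10920 + 22880 = 66640
EV(B) = 0.5 × 61000 + 0.125 × 150000 + 0.375 × 56000 = 30500 + 18750 + 21000 = 70250
Overall = 0.29 × 66640 + 0.71 × 70250 = 19325.6 + 49877.5 = 69203.1

$69,203.10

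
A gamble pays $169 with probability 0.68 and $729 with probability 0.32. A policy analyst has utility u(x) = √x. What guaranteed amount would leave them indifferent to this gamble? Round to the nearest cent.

$305.55

E[u] = 0.68·√169 + 0.32·√729 = 0.68·13 + 0.32·27 = 17.48
CE = (17.48)² = 305.5504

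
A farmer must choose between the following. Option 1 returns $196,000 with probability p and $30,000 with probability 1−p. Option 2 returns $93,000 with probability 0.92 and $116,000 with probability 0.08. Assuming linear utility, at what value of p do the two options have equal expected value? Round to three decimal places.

p = 0.391

EV(Option 2) = 0.92 × 93000 + 0.08 × 116000 = 85560 + 9280 = 94840
p·196000 + (1−p)·30000 = 94840
166000p + 30000 = 94840
p = (94840 − 30000) / 166000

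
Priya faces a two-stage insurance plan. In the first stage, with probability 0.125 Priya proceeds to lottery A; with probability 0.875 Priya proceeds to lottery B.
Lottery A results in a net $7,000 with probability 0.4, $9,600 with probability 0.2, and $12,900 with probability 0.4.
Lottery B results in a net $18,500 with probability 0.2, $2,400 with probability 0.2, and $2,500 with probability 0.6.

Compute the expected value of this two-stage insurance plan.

$6,205

EV(A) = 0.4 × 7000 + 0.2 × 9600 + 0.4 × 12900 = 2800 + 1920 + 5160 = 9880
EV(B) = 0.2 × 18500 + 0.2 × 2400 + 0.6 × 2500 = 3700 + 480 + 1500 = 5680
Overall = 0.125 × 9880 + 0.875 × 5680 = 1235 + 4970 = 6205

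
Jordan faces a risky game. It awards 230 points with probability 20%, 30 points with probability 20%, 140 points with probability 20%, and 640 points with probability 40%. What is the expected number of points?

EV = 0.2 × 230 + 0.2 × 30 + 0.2 × 140 + 0.4 × 640 = 46 + 6 + 28 + 256 = 336

336 points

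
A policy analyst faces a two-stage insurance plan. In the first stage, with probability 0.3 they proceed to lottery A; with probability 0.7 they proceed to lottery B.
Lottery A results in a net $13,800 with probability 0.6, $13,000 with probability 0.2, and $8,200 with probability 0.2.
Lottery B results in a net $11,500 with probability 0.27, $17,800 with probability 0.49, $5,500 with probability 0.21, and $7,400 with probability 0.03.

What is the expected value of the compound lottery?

$12,998.80

EV(A) = 0.6 × 13800 + 0.2 × 13000 + 0.2 × 8200 = 8280 + 2600 + 1640 = 12520
EV(B) = 0.27 × 11500 + 0.49 × 17800 + 0.21 × 5500 + 0.03 × 7400 = 3105 + 8722 + 1155 + 222 = 13204
Overall = 0.3 × 12520 + 0.7 × 13204 = 3756 + 9242.8 = 12998.8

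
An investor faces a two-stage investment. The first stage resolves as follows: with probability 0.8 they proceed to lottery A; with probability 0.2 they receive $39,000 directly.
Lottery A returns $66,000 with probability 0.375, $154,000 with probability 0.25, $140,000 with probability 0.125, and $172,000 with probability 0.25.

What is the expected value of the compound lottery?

$106,800

EV(A) = 0.375 × 66000 + 0.25 × 154000 + 0.125 × 140000 + 0.25 × 172000 = 24750 + 38500 + 17500 + 43000 = 123750
Branch B: 39000 (certain)
Overall = 0.8 × 123750 + 0.2 × 39000 = 99000 + 7800 = 106800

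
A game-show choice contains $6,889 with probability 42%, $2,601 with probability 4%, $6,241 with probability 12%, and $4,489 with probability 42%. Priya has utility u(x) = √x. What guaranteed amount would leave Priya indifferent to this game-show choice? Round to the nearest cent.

E[u] = 0.42·√6889 + 0.04·√2601 + 0.12·√6241 + 0.42·√4489 = 0.42·83 + 0.04·51 + 0.12·79 + 0.42·67 = 74.52
CE = (74.52)² = 5553.2304

$5,553.23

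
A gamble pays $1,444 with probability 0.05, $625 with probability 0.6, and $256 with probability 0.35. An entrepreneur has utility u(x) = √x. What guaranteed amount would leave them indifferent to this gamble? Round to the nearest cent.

E[u] = 0.05·√1444 + 0.6·√625 + 0.35·√256 = 0.05·38 + 0.6·25 + 0.35·16 = 22.5
CE = (22.5)² = 506.25

$506.25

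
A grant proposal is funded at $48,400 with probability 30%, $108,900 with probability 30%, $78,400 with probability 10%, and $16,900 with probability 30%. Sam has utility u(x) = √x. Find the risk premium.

E[u] = 0.3·√48400 + 0.3·√108900 + 0.1·√78400 + 0.3·√16900 = 0.3·220 + 0.3·330 + 0.1·280 + 0.3·130 = 232
CE = (232)² = 53824
Risk premium = EV − CE = 60100 − 53824 = 6276

$6,276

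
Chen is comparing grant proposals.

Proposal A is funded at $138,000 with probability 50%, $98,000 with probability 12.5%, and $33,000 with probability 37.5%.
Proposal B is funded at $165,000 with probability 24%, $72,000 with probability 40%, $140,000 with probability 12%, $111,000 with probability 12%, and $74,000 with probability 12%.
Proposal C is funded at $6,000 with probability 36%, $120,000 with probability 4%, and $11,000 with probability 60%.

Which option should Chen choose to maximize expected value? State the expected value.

Proposal A = 0.5 × 138000 + 0.125 × 98000 + 0.375 × 33000 = 69000 + 12250 + 12375 = 93625
Proposal B = 0.24 × 165000 + 0.4 × 72000 + 0.12 × 140000 + 0.12 × 111000 + 0.12 × 74000 = 39600 + 28800 + 16800 + 13320 + 8880 = 107400
Proposal C = 0.36 × 6000 + 0.04 × 120000 + 0.6 × 11000 = 2160 + 4800 + 6600 = 13560

Proposal B ($107,400)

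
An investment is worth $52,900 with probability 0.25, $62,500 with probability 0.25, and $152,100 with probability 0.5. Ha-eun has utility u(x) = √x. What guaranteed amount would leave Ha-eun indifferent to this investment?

E[u] = 0.25·√52900 + 0.25·√62500 + 0.5·√152100 = 0.25·230 + 0.25·250 + 0.5·390 = 315
CE = (315)² = 99225

$99,225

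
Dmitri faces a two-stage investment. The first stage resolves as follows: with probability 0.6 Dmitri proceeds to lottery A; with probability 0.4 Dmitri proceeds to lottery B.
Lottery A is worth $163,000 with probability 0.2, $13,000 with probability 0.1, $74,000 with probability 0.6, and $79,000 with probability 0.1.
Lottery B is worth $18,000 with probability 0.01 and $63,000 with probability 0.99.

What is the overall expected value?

EV(A) = 0.2 × 163000 + 0.1 × 13000 + 0.6 × 74000 + 0.1 × 79000 = 32600 + 1300 + 44400 + 7900 = 86200
EV(B) = 0.01 × 18000 + 0.99 × 63000 = 180 + 62370 = 62550
Overall = 0.6 × 86200 + 0.4 × 62550 = 51720 + 25020 = 76740

$76,740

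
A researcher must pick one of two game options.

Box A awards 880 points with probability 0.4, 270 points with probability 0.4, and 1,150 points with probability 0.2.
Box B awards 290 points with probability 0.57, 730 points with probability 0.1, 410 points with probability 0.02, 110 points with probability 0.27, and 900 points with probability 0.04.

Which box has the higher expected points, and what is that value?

Box A (690 points)

Box A = 0.4 × 880 + 0.4 × 270 + 0.2 × 1150 = 352 + 108 + 230 = 690
Box B = 0.57 × 290 + 0.1 × 730 + 0.02 × 410 + 0.27 × 110 + 0.04 × 900 = 165.3 + 73 + 8.2 + 29.7 + 36 = 312.2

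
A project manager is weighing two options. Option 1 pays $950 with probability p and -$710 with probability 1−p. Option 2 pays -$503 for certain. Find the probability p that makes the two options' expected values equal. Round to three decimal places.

p = 0.125

p·950 + (1−p)·(-710) = -503
1660p − 710 = -503
p = (-503 + 710) / 1660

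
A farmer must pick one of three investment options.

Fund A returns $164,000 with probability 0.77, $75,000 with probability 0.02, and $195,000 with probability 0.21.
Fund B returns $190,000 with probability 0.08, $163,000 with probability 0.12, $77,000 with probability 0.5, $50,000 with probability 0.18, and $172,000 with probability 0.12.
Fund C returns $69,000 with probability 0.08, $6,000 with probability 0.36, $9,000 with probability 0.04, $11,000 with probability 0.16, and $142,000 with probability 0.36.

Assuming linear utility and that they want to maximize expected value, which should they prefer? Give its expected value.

Fund A = 0.77 × 164000 + 0.02 × 75000 + 0.21 × 195000 = 126280 + 1500 + 40950 = 168730
Fund B = 0.08 × 190000 + 0.12 × 163000 + 0.5 × 77000 + 0.18 × 50000 + 0.12 × 172000 = 15200 + 19560 + 38500 + 9000 + 20640 = 102900
Fund C = 0.08 × 69000 + 0.36 × 6000 + 0.04 × 9000 + 0.16 × 11000 + 0.36 × 142000 = 5520 + 2160 + 360 + 1760 + 51120 = 60920

Fund A ($168,730)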